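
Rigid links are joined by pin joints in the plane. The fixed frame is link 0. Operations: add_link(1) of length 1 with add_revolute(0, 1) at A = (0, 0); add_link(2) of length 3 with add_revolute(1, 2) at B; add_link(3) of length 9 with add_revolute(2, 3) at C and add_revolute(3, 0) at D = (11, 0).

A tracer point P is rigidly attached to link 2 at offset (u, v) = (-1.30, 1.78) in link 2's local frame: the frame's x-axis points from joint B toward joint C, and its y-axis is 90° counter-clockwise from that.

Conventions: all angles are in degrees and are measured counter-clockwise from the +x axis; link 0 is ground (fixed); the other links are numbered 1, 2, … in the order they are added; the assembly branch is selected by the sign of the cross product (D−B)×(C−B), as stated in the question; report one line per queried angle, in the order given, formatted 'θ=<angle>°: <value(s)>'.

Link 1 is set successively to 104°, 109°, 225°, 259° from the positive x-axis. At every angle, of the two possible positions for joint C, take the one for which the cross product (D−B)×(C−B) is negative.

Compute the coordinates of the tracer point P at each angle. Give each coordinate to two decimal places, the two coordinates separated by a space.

A=(0,0), D=(11.00,0)
θ=104°: B = A + 1.00·(cos104°, sin104°) = (-0.2419, 0.9703)
θ=104°: |BD| = 11.2837
θ=104°: circle(B,3.00) ∩ circle(D,9.00): a=2.4514, h=1.7293
θ=104°:   candidates: C₊=(2.3491,2.4824) cross=19.513; C₋=(2.0517,-0.9634) cross=-19.513
θ=104°:   branch - wants cross < 0 → take C=(2.0517,-0.9634) (cross=-19.513)
θ=104°: ex = (C−B)/|BC| = (0.7645,-0.6446); ey = (0.6446,0.7645)
θ=104°: P = B + -1.30·ex + 1.78·ey = (-0.0885,3.1691)
θ=109°: B = A + 1.00·(cos109°, sin109°) = (-0.3256, 0.9455)
θ=109°: |BD| = 11.3650
θ=109°: circle(B,3.00) ∩ circle(D,9.00): a=2.5149, h=1.6357
θ=109°:   candidates: C₊=(2.3167,2.3663) cross=18.590; C₋=(2.0445,-0.8937) cross=-18.590
θ=109°:   branch - wants cross < 0 → take C=(2.0445,-0.8937) (cross=-18.590)
θ=109°: ex = (C−B)/|BC| = (0.7900,-0.6131); ey = (0.6131,0.7900)
θ=109°: P = B + -1.30·ex + 1.78·ey = (-0.2613,3.1488)
θ=225°: B = A + 1.00·(cos225°, sin225°) = (-0.7071, -0.7071)
θ=225°: |BD| = 11.7284
θ=225°: circle(B,3.00) ∩ circle(D,9.00): a=2.7948, h=1.0906
θ=225°:   candidates: C₊=(2.0168,0.5500) cross=12.791; C₋=(2.1483,-1.6272) cross=-12.791
θ=225°:   branch - wants cross < 0 → take C=(2.1483,-1.6272) (cross=-12.791)
θ=225°: ex = (C−B)/|BC| = (0.9518,-0.3067); ey = (0.3067,0.9518)
θ=225°: P = B + -1.30·ex + 1.78·ey = (-1.3985,1.3858)
θ=259°: B = A + 1.00·(cos259°, sin259°) = (-0.1908, -0.9816)
θ=259°: |BD| = 11.2338
θ=259°: circle(B,3.00) ∩ circle(D,9.00): a=2.4123, h=1.7835
θ=259°:   candidates: C₊=(2.0564,1.0059) cross=20.036; C₋=(2.3681,-2.5475) cross=-20.036
θ=259°:   branch - wants cross < 0 → take C=(2.3681,-2.5475) (cross=-20.036)
θ=259°: ex = (C−B)/|BC| = (0.8530,-0.5220); ey = (0.5220,0.8530)
θ=259°: P = B + -1.30·ex + 1.78·ey = (-0.3706,1.2152)

θ=104°: -0.09 3.17
θ=109°: -0.26 3.15
θ=225°: -1.40 1.39
θ=259°: -0.37 1.22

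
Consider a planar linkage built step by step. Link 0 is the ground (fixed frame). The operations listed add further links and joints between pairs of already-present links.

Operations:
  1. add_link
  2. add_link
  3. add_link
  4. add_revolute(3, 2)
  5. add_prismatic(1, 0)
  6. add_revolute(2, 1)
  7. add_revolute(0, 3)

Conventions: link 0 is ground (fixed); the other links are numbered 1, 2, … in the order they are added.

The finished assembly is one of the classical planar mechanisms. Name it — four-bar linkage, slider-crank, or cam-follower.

links: 4 (incl. ground); joints: 3 revolute, 1 prismatic, 0 higher (cam) pair, forming one closed loop
4 links, 3 revolutes + 1 prismatic in one loop → slider-crank

slider-crank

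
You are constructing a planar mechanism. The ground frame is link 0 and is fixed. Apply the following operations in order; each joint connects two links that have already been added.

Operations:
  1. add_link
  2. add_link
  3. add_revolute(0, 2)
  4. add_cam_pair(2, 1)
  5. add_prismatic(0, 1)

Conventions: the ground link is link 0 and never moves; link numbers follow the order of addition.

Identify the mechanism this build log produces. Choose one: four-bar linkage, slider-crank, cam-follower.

links: 3 (incl. ground); joints: 1 revolute, 1 prismatic, 1 higher (cam) pair, forming one closed loop
3 links, revolute + prismatic + higher pair in one loop → cam-follower

cam-follower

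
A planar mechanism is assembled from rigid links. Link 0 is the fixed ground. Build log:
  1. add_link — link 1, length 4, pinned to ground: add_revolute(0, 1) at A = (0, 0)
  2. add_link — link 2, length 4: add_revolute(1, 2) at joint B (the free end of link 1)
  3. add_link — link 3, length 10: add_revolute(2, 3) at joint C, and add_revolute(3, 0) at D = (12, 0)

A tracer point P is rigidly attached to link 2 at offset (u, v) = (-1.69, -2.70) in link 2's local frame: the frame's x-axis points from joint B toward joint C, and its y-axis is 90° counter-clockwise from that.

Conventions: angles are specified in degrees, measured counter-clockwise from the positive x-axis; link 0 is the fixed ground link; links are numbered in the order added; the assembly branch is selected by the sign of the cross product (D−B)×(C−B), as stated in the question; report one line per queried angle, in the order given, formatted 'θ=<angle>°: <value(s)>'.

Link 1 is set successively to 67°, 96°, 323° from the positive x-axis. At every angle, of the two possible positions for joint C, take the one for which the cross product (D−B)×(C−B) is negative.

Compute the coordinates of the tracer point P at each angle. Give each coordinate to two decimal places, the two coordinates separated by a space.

A=(0,0), D=(12.00,0)
θ=67°: B = A + 4.00·(cos67°, sin67°) = (1.5629, 3.6820)
θ=67°: |BD| = 11.0675
θ=67°: circle(B,4.00) ∩ circle(D,10.00): a=1.7389, h=3.6023
θ=67°:   candidates: C₊=(4.4012,6.5006) cross=39.868; C₋=(2.0043,-0.2936) cross=-39.868
θ=67°:   branch - wants cross < 0 → take C=(2.0043,-0.2936) (cross=-39.868)
θ=67°: ex = (C−B)/|BC| = (0.1103,-0.9939); ey = (0.9939,0.1103)
θ=67°: P = B + -1.69·ex + -2.70·ey = (-1.3071,5.0638)
θ=96°: B = A + 4.00·(cos96°, sin96°) = (-0.4181, 3.9781)
θ=96°: |BD| = 13.0397
θ=96°: circle(B,4.00) ∩ circle(D,10.00): a=3.2989, h=2.2621
θ=96°:   candidates: C₊=(3.4137,5.1259) cross=29.497; C₋=(2.0335,0.8174) cross=-29.497
θ=96°:   branch - wants cross < 0 → take C=(2.0335,0.8174) (cross=-29.497)
θ=96°: ex = (C−B)/|BC| = (0.6129,-0.7902); ey = (0.7902,0.6129)
θ=96°: P = B + -1.69·ex + -2.70·ey = (-3.5874,3.6586)
θ=323°: B = A + 4.00·(cos323°, sin323°) = (3.1945, -2.4073)
θ=323°: |BD| = 9.1286
θ=323°: circle(B,4.00) ∩ circle(D,10.00): a=-0.0366, h=3.9998
θ=323°:   candidates: C₊=(2.1044,1.4413) cross=36.513; C₋=(4.2140,-6.2752) cross=-36.513
θ=323°:   branch - wants cross < 0 → take C=(4.2140,-6.2752) (cross=-36.513)
θ=323°: ex = (C−B)/|BC| = (0.2549,-0.9670); ey = (0.9670,0.2549)
θ=323°: P = B + -1.69·ex + -2.70·ey = (0.1530,-1.4612)

θ=67°: -1.31 5.06
θ=96°: -3.59 3.66
θ=323°: 0.15 -1.46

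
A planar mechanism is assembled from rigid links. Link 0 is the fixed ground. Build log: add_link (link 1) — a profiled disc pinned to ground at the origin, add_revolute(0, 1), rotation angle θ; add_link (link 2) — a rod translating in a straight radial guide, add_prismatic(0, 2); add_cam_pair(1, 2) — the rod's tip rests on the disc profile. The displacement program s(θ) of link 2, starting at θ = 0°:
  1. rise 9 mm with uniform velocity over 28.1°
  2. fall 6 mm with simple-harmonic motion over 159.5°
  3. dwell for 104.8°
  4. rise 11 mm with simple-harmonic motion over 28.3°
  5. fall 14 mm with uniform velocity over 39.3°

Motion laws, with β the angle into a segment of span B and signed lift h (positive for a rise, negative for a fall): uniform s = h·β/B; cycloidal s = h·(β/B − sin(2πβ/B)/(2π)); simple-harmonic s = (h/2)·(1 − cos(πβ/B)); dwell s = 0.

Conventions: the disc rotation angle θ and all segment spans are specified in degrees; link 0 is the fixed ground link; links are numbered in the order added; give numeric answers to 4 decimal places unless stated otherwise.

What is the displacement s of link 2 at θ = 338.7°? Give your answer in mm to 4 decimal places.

seg 1 [0°–28.1°] uniform, h=9: full span → s += 9 → s = 9.0000
seg 2 [28.1°–187.6°] simple-harmonic, h=-6: full span → s += -6 → s = 3.0000
seg 3 [187.6°–292.4°] dwell: s stays 3.0000
seg 4 [292.4°–320.7°] simple-harmonic, h=11: full span → s += 11 → s = 14.0000
seg 5 [320.7°–360°] uniform, h=-14: θ=338.7° here. β=18, B=39.3. -14·18/39.3 = -6.4122 → s = 7.5878

7.5878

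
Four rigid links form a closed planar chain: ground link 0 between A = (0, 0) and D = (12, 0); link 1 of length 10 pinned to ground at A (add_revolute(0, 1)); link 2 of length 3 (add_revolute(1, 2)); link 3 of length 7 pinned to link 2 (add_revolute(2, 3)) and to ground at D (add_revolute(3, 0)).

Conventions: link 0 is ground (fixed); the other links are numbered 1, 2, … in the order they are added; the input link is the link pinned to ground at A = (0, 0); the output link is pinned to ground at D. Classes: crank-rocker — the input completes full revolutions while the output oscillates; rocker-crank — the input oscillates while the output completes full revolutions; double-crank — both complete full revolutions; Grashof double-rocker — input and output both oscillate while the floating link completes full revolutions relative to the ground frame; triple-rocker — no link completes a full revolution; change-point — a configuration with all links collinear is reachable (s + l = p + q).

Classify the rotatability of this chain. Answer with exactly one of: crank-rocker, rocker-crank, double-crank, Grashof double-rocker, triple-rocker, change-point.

lengths: ground=12, input=10, coupler=3, output=7
sorted: s=3 (shortest), l=12 (longest), p+q=17
s + l = 15 vs p + q = 17
s + l < p + q (Grashof) with shortest = coupler link → Grashof double-rocker

Grashof double-rocker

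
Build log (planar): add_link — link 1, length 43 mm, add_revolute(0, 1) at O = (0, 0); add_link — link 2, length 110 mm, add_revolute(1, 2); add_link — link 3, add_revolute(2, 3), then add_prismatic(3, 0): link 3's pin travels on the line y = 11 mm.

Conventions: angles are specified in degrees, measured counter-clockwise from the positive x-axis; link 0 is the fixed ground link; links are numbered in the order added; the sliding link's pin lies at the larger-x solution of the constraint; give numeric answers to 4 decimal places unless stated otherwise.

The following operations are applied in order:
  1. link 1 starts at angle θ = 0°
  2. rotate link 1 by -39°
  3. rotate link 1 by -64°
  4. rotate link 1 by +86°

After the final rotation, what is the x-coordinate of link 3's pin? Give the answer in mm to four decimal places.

geometry: r = 43 mm, L = 110 mm, e = 11 mm; θ starts at 0°
rotate link 1 by -39°: θ ← 0° -39° = -39°
rotate link 1 by -64°: θ ← -39° -64° = -103°
rotate link 1 by +86°: θ ← -103° +86° = -17°
crank pin P = (r cos θ, r sin θ) = (41.121105, -12.571983)
h = r sin θ − e = -12.571983 − 11 = -23.571983
x = r cos θ + √(L² − h²) = 41.121105 + 107.444691 = 148.565795

148.5658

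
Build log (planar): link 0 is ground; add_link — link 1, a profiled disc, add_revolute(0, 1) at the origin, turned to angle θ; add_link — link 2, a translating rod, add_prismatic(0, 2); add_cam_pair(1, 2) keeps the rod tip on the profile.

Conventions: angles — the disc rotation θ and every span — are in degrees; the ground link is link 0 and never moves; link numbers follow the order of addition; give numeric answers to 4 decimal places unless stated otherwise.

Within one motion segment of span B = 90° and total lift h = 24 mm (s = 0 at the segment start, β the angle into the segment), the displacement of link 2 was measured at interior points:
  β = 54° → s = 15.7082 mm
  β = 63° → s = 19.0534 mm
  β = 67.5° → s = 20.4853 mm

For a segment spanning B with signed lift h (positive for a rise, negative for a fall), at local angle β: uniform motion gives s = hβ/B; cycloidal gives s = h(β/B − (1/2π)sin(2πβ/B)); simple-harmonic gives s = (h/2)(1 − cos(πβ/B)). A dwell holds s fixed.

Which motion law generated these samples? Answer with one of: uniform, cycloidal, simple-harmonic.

candidates at β/B = r: uniform s = h·r (linear in β); cycloidal s = h·(r − sin(2πr)/(2π)); simple-harmonic s = (h/2)(1 − cos(πr))
β=54°: printed 15.7082 | uniform 14.4000, cycloidal 16.6452, simple-harmonic 15.7082
β=63°: printed 19.0534 | uniform 16.8000, cycloidal 20.4328, simple-harmonic 19.0534
β=67.5°: printed 20.4853 | uniform 18.0000, cycloidal 21.8197, simple-harmonic 20.4853
only one law matches every sample → simple-harmonic

simple-harmonic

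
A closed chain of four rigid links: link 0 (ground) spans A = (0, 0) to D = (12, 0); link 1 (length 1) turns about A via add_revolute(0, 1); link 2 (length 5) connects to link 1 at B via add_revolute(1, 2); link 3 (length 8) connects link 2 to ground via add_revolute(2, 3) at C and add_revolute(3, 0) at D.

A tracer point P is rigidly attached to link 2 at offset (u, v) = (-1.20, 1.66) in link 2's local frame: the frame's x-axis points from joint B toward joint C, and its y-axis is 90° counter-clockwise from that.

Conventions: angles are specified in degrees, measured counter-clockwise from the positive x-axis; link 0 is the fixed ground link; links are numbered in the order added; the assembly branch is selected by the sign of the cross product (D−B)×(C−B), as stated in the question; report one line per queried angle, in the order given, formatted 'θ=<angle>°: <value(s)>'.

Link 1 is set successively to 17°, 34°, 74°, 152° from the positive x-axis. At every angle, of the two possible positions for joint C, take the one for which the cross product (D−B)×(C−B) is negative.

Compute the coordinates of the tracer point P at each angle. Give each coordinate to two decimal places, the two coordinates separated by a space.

A=(0,0), D=(12.00,0)
θ=17°: B = A + 1.00·(cos17°, sin17°) = (0.9563, 0.2924)
θ=17°: |BD| = 11.0476
θ=17°: circle(B,5.00) ∩ circle(D,8.00): a=3.7587, h=3.2973
θ=17°:   candidates: C₊=(4.8009,3.4891) cross=36.427; C₋=(4.6264,-3.1033) cross=-36.427
θ=17°:   branch - wants cross < 0 → take C=(4.6264,-3.1033) (cross=-36.427)
θ=17°: ex = (C−B)/|BC| = (0.7340,-0.6791); ey = (0.6791,0.7340)
θ=17°: P = B + -1.20·ex + 1.66·ey = (1.2028,2.3258)
θ=34°: B = A + 1.00·(cos34°, sin34°) = (0.8290, 0.5592)
θ=34°: |BD| = 11.1849
θ=34°: circle(B,5.00) ∩ circle(D,8.00): a=3.8491, h=3.1914
θ=34°:   candidates: C₊=(4.8328,3.5541) cross=35.695; C₋=(4.5137,-2.8206) cross=-35.695
θ=34°:   branch - wants cross < 0 → take C=(4.5137,-2.8206) (cross=-35.695)
θ=34°: ex = (C−B)/|BC| = (0.7369,-0.6760); ey = (0.6760,0.7369)
θ=34°: P = B + -1.20·ex + 1.66·ey = (1.0668,2.5937)
θ=74°: B = A + 1.00·(cos74°, sin74°) = (0.2756, 0.9613)
θ=74°: |BD| = 11.7637
θ=74°: circle(B,5.00) ∩ circle(D,8.00): a=4.2242, h=2.6751
θ=74°:   candidates: C₊=(4.7043,3.2822) cross=31.469; C₋=(4.2671,-2.0500) cross=-31.469
θ=74°:   branch - wants cross < 0 → take C=(4.2671,-2.0500) (cross=-31.469)
θ=74°: ex = (C−B)/|BC| = (0.7983,-0.6023); ey = (0.6023,0.7983)
θ=74°: P = B + -1.20·ex + 1.66·ey = (0.3174,3.0092)
θ=152°: B = A + 1.00·(cos152°, sin152°) = (-0.8829, 0.4695)
θ=152°: |BD| = 12.8915
θ=152°: circle(B,5.00) ∩ circle(D,8.00): a=4.9331, h=0.8150
θ=152°:   candidates: C₊=(4.0766,1.1043) cross=10.507; C₋=(4.0172,-0.5247) cross=-10.507
θ=152°:   branch - wants cross < 0 → take C=(4.0172,-0.5247) (cross=-10.507)
θ=152°: ex = (C−B)/|BC| = (0.9800,-0.1988); ey = (0.1988,0.9800)
θ=152°: P = B + -1.20·ex + 1.66·ey = (-1.7289,2.3349)

θ=17°: 1.20 2.33
θ=34°: 1.07 2.59
θ=74°: 0.32 3.01
θ=152°: -1.73 2.33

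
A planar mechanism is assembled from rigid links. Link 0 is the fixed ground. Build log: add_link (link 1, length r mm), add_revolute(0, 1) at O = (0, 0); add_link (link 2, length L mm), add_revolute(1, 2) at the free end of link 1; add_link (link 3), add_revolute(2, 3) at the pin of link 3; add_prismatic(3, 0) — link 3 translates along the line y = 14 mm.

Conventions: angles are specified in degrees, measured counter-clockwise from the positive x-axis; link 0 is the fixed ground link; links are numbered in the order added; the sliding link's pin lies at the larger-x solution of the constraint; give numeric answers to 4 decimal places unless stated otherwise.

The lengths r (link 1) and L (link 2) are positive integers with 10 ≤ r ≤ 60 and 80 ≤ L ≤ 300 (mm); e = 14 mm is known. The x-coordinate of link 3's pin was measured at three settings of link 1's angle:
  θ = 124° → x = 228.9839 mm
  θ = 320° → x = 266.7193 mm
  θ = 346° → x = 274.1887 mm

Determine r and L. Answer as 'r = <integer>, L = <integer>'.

constraint per measurement: (x − r cos θ)² + (r sin θ − e)² = L²
subtracting the θ₁ and θ₂ equations cancels the r² and L² terms:
r = (x₁² − x₂²) / (2[(x₁cos θ₁ + e sin θ₁) − (x₂cos θ₂ + e sin θ₂)]) = 30.0000 → r = 30
L² = (x₁ − r cos θ₁)² + (r sin θ₁ − e)² = 60516.0052 → L = 246.0000 → L = 246
check at θ₃=346°: x = 274.1887 (printed 274.1887) ✓

r = 30, L = 246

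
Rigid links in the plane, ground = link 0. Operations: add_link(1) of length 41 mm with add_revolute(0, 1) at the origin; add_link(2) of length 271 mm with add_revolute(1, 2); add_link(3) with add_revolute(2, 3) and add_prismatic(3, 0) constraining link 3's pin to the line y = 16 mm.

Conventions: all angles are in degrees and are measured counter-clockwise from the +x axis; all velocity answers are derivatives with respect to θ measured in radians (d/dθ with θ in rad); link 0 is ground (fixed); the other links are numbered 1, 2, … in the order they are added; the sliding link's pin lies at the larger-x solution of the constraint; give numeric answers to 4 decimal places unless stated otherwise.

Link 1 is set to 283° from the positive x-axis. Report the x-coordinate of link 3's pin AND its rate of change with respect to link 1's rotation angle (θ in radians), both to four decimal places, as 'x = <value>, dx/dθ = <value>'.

geometry: r = 41 mm, L = 271 mm, e = 16 mm
crank pin P = (r cos θ, r sin θ) = (9.222993, -39.949173)
h = r sin θ − e = -39.949173 − 16 = -55.949173
x = r cos θ + √(L² − h²) = 9.222993 + 265.161630 = 274.384623
dx/dθ = −r sin θ − h·r cos θ/√(L² − h²) (θ in radians; h = -55.949173) = 41.895227

x = 274.3846, dx/dθ = 41.8952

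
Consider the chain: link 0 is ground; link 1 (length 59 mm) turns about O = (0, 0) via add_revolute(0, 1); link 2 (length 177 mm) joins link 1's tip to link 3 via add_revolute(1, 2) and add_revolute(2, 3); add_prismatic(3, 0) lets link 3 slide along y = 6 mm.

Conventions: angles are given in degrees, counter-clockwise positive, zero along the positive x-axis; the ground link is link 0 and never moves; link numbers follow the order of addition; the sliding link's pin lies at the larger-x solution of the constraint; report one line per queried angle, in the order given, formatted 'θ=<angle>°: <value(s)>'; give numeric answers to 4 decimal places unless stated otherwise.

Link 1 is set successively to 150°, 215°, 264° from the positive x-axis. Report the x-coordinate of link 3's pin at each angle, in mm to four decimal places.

geometry: r = 59 mm, L = 177 mm, e = 6 mm
θ=150°: crank pin P = (r cos θ, r sin θ) = (-51.095499, 29.500000)
θ=150°: h = r sin θ − e = 29.500000 − 6 = 23.500000
θ=150°: x = r cos θ + √(L² − h²) = -51.095499 + 175.433036 = 124.337537
θ=215°: crank pin P = (r cos θ, r sin θ) = (-48.329971, -33.841010)
θ=215°: h = r sin θ − e = -33.841010 − 6 = -39.841010
θ=215°: x = r cos θ + √(L² − h²) = -48.329971 + 172.457803 = 124.127833
θ=264°: crank pin P = (r cos θ, r sin θ) = (-6.167179, -58.676792)
θ=264°: h = r sin θ − e = -58.676792 − 6 = -64.676792
θ=264°: x = r cos θ + √(L² − h²) = -6.167179 + 164.760167 = 158.592988

θ=150°: 124.3375
θ=215°: 124.1278
θ=264°: 158.5930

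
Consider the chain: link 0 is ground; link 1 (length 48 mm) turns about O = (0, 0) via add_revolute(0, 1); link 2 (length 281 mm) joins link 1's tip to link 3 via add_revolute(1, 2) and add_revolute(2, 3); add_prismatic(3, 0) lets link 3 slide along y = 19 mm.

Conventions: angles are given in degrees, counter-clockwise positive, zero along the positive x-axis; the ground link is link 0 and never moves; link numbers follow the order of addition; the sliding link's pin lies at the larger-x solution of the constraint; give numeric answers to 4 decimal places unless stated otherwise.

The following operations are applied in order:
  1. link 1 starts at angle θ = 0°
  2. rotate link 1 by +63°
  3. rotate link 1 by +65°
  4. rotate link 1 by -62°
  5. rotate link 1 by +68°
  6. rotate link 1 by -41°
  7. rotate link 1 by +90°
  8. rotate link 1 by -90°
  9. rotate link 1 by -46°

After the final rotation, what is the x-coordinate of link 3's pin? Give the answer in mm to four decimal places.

geometry: r = 48 mm, L = 281 mm, e = 19 mm; θ starts at 0°
rotate link 1 by +63°: θ ← 0° +63° = 63°
rotate link 1 by +65°: θ ← 63° +65° = 128°
rotate link 1 by -62°: θ ← 128° -62° = 66°
rotate link 1 by +68°: θ ← 66° +68° = 134°
rotate link 1 by -41°: θ ← 134° -41° = 93°
rotate link 1 by +90°: θ ← 93° +90° = 183°
rotate link 1 by -90°: θ ← 183° -90° = 93°
rotate link 1 by -46°: θ ← 93° -46° = 47°
crank pin P = (r cos θ, r sin θ) = (32.735921, 35.104978)
h = r sin θ − e = 35.104978 − 19 = 16.104978
x = r cos θ + √(L² − h²) = 32.735921 + 280.538107 = 313.274029

313.2740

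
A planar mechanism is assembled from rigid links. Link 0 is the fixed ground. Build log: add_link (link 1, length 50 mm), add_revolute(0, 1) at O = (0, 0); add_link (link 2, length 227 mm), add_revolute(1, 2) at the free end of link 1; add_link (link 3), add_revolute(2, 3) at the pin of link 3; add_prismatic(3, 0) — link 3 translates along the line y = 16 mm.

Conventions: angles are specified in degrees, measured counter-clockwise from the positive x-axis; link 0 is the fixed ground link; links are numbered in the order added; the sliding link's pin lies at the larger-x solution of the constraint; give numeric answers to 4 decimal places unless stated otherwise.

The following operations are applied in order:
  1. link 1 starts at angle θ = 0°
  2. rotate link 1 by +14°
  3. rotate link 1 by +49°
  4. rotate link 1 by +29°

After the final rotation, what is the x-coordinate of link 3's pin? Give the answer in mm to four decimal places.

geometry: r = 50 mm, L = 227 mm, e = 16 mm; θ starts at 0°
rotate link 1 by +14°: θ ← 0° +14° = 14°
rotate link 1 by +49°: θ ← 14° +49° = 63°
rotate link 1 by +29°: θ ← 63° +29° = 92°
crank pin P = (r cos θ, r sin θ) = (-1.744975, 49.969541)
h = r sin θ − e = 49.969541 − 16 = 33.969541
x = r cos θ + √(L² − h²) = -1.744975 + 224.443913 = 222.698939

222.6989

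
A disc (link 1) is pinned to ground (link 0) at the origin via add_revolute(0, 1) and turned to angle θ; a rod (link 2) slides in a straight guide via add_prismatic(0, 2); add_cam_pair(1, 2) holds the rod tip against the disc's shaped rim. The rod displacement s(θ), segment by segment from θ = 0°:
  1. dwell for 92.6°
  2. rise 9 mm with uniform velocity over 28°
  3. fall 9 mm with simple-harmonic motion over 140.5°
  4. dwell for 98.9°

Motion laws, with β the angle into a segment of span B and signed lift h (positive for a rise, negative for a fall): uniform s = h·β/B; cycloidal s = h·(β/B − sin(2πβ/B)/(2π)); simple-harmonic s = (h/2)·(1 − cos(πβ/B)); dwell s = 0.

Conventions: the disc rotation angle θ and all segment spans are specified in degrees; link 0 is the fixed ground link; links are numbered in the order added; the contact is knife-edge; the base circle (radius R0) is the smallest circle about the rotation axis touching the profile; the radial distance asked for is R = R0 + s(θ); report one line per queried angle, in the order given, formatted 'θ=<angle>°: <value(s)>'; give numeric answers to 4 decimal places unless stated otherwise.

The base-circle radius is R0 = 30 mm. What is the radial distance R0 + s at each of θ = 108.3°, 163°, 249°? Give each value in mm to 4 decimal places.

segment 1 (0° to 92.6°, dwell): s unchanged at 0.0000
θ = 108.3° falls in segment 2 (92.6° to 120.6°, uniform, h = 9): β = 108.3 − 92.6 = 15.7°, B = 28°; Δs = 9·15.7/28 = 5.0464; s = 0.0000 + 5.0464 = 5.0464
segment 2 (92.6° to 120.6°, uniform, h = 9) is passed completely: s = 0.0000 + (9) = 9.0000
θ = 163° falls in segment 3 (120.6° to 261.1°, simple-harmonic, h = -9): β = 163 − 120.6 = 42.4°, B = 140.5°; Δs = -9/2·(1 − cos(π·0.3018)) = -1.8754; s = 9.0000 − 1.8754 = 7.1246
θ = 249° falls in segment 3 (120.6° to 261.1°, simple-harmonic, h = -9): β = 249 − 120.6 = 128.4°, B = 140.5°; Δs = -9/2·(1 − cos(π·0.9139)) = -8.8363; s = 9.0000 − 8.8363 = 0.1637
θ=108.3°: R = R0 + s = 30 + 5.0464 = 35.0464
θ=163°: R = R0 + s = 30 + 7.1246 = 37.1246
θ=249°: R = R0 + s = 30 + 0.1637 = 30.1637

θ=108.3°: 35.0464
θ=163°: 37.1246
θ=249°: 30.1637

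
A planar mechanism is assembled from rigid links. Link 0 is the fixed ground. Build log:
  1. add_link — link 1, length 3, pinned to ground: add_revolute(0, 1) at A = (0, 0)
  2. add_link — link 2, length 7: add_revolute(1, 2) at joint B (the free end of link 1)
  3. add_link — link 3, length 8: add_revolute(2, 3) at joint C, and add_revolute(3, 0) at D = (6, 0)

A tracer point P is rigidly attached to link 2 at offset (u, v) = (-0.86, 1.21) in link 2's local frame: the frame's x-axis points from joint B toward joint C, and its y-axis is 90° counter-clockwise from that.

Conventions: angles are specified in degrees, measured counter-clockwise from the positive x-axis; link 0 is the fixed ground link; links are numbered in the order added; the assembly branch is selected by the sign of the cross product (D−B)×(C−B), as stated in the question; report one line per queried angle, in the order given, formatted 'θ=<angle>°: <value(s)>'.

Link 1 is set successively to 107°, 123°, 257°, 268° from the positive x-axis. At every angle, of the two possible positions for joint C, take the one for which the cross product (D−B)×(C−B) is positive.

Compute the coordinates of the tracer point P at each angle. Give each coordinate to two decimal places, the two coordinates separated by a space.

A=(0,0), D=(6.00,0)
θ=107°: B = A + 3.00·(cos107°, sin107°) = (-0.8771, 2.8689)
θ=107°: |BD| = 7.4515
θ=107°: circle(B,7.00) ∩ circle(D,8.00): a=2.7193, h=6.4502
θ=107°:   candidates: C₊=(4.1159,7.7750) cross=48.064; C₋=(-0.8509,-4.1310) cross=-48.064
θ=107°:   branch + wants cross > 0 → take C=(4.1159,7.7750) (cross=48.064)
θ=107°: ex = (C−B)/|BC| = (0.7133,0.7009); ey = (-0.7009,0.7133)
θ=107°: P = B + -0.86·ex + 1.21·ey = (-2.3386,3.1293)
θ=123°: B = A + 3.00·(cos123°, sin123°) = (-1.6339, 2.5160)
θ=123°: |BD| = 8.0378
θ=123°: circle(B,7.00) ∩ circle(D,8.00): a=3.0858, h=6.2831
θ=123°:   candidates: C₊=(3.2636,7.5175) cross=50.503; C₋=(-0.6699,-4.4173) cross=-50.503
θ=123°:   branch + wants cross > 0 → take C=(3.2636,7.5175) (cross=50.503)
θ=123°: ex = (C−B)/|BC| = (0.6996,0.7145); ey = (-0.7145,0.6996)
θ=123°: P = B + -0.86·ex + 1.21·ey = (-3.1001,2.7481)
θ=257°: B = A + 3.00·(cos257°, sin257°) = (-0.6749, -2.9231)
θ=257°: |BD| = 7.2869
θ=257°: circle(B,7.00) ∩ circle(D,8.00): a=2.6142, h=6.4935
θ=257°:   candidates: C₊=(-0.8851,4.0737) cross=47.317; C₋=(4.3246,-7.8226) cross=-47.317
θ=257°:   branch + wants cross > 0 → take C=(-0.8851,4.0737) (cross=47.317)
θ=257°: ex = (C−B)/|BC| = (-0.0300,0.9995); ey = (-0.9995,-0.0300)
θ=257°: P = B + -0.86·ex + 1.21·ey = (-1.8585,-3.8191)
θ=268°: B = A + 3.00·(cos268°, sin268°) = (-0.1047, -2.9982)
θ=268°: |BD| = 6.8012
θ=268°: circle(B,7.00) ∩ circle(D,8.00): a=2.2979, h=6.6121
θ=268°:   candidates: C₊=(-0.9570,3.9498) cross=44.970; C₋=(4.8726,-7.9202) cross=-44.970
θ=268°:   branch + wants cross > 0 → take C=(-0.9570,3.9498) (cross=44.970)
θ=268°: ex = (C−B)/|BC| = (-0.1218,0.9926); ey = (-0.9926,-0.1218)
θ=268°: P = B + -0.86·ex + 1.21·ey = (-1.2010,-3.9991)

θ=107°: -2.34 3.13
θ=123°: -3.10 2.75
θ=257°: -1.86 -3.82
θ=268°: -1.20 -4.00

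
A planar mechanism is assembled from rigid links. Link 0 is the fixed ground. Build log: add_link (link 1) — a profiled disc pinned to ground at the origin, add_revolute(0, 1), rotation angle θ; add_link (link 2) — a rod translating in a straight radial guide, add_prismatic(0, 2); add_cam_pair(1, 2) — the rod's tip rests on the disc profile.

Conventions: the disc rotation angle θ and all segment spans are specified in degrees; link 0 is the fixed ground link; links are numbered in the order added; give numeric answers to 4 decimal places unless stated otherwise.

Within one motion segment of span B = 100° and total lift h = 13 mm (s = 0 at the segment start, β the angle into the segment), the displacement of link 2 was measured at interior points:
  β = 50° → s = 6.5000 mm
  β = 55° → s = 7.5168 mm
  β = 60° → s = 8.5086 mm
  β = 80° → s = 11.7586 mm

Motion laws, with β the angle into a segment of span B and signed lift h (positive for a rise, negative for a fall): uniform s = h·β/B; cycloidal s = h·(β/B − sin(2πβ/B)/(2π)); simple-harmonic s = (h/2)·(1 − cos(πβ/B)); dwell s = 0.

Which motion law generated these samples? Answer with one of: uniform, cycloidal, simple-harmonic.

candidates at β/B = r: uniform s = h·r (linear in β); cycloidal s = h·(r − sin(2πr)/(2π)); simple-harmonic s = (h/2)(1 − cos(πr))
β=50°: printed 6.5000 | uniform 6.5000, cycloidal 6.5000, simple-harmonic 6.5000
β=55°: printed 7.5168 | uniform 7.1500, cycloidal 7.7894, simple-harmonic 7.5168
β=60°: printed 8.5086 | uniform 7.8000, cycloidal 9.0161, simple-harmonic 8.5086
β=80°: printed 11.7586 | uniform 10.4000, cycloidal 12.3677, simple-harmonic 11.7586
only one law matches every sample → simple-harmonic

simple-harmonic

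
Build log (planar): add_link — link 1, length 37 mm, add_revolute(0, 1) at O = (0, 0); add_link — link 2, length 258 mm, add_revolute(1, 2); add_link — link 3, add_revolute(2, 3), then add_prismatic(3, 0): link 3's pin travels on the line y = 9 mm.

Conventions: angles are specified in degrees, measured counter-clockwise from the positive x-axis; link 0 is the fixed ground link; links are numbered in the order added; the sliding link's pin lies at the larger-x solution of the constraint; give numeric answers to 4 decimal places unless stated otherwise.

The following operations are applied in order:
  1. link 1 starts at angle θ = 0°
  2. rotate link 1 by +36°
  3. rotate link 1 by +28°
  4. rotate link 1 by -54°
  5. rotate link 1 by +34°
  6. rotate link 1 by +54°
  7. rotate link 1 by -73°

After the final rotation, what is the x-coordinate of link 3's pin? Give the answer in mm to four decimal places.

geometry: r = 37 mm, L = 258 mm, e = 9 mm; θ starts at 0°
rotate link 1 by +36°: θ ← 0° +36° = 36°
rotate link 1 by +28°: θ ← 36° +28° = 64°
rotate link 1 by -54°: θ ← 64° -54° = 10°
rotate link 1 by +34°: θ ← 10° +34° = 44°
rotate link 1 by +54°: θ ← 44° +54° = 98°
rotate link 1 by -73°: θ ← 98° -73° = 25°
crank pin P = (r cos θ, r sin θ) = (33.533388, 15.636876)
h = r sin θ − e = 15.636876 − 9 = 6.636876
x = r cos θ + √(L² − h²) = 33.533388 + 257.914621 = 291.448009

291.4480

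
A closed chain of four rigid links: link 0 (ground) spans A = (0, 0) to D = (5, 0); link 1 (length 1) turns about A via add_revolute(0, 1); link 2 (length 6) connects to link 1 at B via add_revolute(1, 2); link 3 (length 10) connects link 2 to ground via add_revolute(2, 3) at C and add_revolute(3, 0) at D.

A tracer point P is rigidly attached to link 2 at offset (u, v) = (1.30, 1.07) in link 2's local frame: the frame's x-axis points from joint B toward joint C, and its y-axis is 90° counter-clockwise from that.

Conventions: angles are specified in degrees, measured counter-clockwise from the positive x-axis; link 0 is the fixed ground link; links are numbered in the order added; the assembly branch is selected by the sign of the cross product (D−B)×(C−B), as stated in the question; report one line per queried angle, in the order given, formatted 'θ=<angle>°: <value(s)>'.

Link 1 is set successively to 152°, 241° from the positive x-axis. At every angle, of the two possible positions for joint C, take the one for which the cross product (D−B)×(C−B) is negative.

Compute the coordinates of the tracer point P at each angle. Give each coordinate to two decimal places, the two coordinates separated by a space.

A=(0,0), D=(5.00,0)
θ=152°: B = A + 1.00·(cos152°, sin152°) = (-0.8829, 0.4695)
θ=152°: |BD| = 5.9017
θ=152°: circle(B,6.00) ∩ circle(D,10.00): a=-2.4714, h=5.4674
θ=152°:   candidates: C₊=(-2.9116,6.1161) cross=32.267; C₋=(-3.7814,-4.7840) cross=-32.267
θ=152°:   branch - wants cross < 0 → take C=(-3.7814,-4.7840) (cross=-32.267)
θ=152°: ex = (C−B)/|BC| = (-0.4831,-0.8756); ey = (0.8756,-0.4831)
θ=152°: P = B + 1.30·ex + 1.07·ey = (-0.5741,-1.1857)
θ=241°: B = A + 1.00·(cos241°, sin241°) = (-0.4848, -0.8746)
θ=241°: |BD| = 5.5541
θ=241°: circle(B,6.00) ∩ circle(D,10.00): a=-2.9844, h=5.2051
θ=241°:   candidates: C₊=(-4.2517,3.7956) cross=28.910; C₋=(-2.6124,-6.4847) cross=-28.910
θ=241°:   branch - wants cross < 0 → take C=(-2.6124,-6.4847) (cross=-28.910)
θ=241°: ex = (C−B)/|BC| = (-0.3546,-0.9350); ey = (0.9350,-0.3546)
θ=241°: P = B + 1.30·ex + 1.07·ey = (0.0547,-2.4696)

θ=152°: -0.57 -1.19
θ=241°: 0.05 -2.47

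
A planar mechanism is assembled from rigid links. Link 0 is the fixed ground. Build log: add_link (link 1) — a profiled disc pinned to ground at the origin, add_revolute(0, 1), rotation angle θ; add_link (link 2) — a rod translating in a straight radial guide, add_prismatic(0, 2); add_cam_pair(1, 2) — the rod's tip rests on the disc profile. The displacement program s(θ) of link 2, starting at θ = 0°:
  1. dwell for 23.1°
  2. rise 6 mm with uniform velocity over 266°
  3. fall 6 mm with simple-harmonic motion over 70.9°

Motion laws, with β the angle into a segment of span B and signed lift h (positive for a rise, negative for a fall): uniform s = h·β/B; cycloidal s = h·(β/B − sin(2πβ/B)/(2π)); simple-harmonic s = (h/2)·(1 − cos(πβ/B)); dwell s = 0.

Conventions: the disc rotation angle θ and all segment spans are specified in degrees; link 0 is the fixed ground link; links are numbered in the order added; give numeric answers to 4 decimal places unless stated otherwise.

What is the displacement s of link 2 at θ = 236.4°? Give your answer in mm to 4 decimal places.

seg 1 [0°–23.1°] dwell: s stays 0.0000
seg 2 [23.1°–289.1°] uniform, h=6: θ=236.4° here. β=213.3, B=266. 6·213.3/266 = 4.8113 → s = 4.8113

4.8113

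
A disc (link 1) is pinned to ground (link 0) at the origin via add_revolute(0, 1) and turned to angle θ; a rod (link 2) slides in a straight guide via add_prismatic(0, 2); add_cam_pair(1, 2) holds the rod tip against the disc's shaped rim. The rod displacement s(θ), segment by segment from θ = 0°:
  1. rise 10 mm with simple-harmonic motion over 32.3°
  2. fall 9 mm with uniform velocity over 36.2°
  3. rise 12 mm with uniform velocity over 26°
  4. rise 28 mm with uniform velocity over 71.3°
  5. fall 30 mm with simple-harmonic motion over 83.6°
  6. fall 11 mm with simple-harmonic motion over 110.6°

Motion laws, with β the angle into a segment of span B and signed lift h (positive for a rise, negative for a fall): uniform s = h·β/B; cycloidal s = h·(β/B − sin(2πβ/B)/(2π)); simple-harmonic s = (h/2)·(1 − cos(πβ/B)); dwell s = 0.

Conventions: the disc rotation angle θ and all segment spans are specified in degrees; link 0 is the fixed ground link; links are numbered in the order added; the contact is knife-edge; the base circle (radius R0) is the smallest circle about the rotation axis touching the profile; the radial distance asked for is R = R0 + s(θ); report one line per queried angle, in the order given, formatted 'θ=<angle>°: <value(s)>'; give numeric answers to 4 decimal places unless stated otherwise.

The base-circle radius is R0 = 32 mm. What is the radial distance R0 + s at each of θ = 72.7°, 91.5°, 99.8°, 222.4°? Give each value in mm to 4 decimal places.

segment 1 (0° to 32.3°, simple-harmonic, h = 10) is passed completely: s = 0.0000 + (10) = 10.0000
segment 2 (32.3° to 68.5°, uniform, h = -9) is passed completely: s = 10.0000 + (-9) = 1.0000
θ = 72.7° falls in segment 3 (68.5° to 94.5°, uniform, h = 12): β = 72.7 − 68.5 = 4.2°, B = 26°; Δs = 12·4.2/26 = 1.9385; s = 1.0000 + 1.9385 = 2.9385
θ = 91.5° falls in segment 3 (68.5° to 94.5°, uniform, h = 12): β = 91.5 − 68.5 = 23°, B = 26°; Δs = 12·23/26 = 10.6154; s = 1.0000 + 10.6154 = 11.6154
segment 3 (68.5° to 94.5°, uniform, h = 12) is passed completely: s = 1.0000 + (12) = 13.0000
θ = 99.8° falls in segment 4 (94.5° to 165.8°, uniform, h = 28): β = 99.8 − 94.5 = 5.3°, B = 71.3°; Δs = 28·5.3/71.3 = 2.0813; s = 13.0000 + 2.0813 = 15.0813
segment 4 (94.5° to 165.8°, uniform, h = 28) is passed completely: s = 13.0000 + (28) = 41.0000
θ = 222.4° falls in segment 5 (165.8° to 249.4°, simple-harmonic, h = -30): β = 222.4 − 165.8 = 56.6°, B = 83.6°; Δs = -30/2·(1 − cos(π·0.6770)) = -22.9190; s = 41.0000 − 22.9190 = 18.0810
θ=72.7°: R = R0 + s = 32 + 2.9385 = 34.9385
θ=91.5°: R = R0 + s = 32 + 11.6154 = 43.6154
θ=99.8°: R = R0 + s = 32 + 15.0813 = 47.0813
θ=222.4°: R = R0 + s = 32 + 18.0810 = 50.0810

θ=72.7°: 34.9385
θ=91.5°: 43.6154
θ=99.8°: 47.0813
θ=222.4°: 50.0810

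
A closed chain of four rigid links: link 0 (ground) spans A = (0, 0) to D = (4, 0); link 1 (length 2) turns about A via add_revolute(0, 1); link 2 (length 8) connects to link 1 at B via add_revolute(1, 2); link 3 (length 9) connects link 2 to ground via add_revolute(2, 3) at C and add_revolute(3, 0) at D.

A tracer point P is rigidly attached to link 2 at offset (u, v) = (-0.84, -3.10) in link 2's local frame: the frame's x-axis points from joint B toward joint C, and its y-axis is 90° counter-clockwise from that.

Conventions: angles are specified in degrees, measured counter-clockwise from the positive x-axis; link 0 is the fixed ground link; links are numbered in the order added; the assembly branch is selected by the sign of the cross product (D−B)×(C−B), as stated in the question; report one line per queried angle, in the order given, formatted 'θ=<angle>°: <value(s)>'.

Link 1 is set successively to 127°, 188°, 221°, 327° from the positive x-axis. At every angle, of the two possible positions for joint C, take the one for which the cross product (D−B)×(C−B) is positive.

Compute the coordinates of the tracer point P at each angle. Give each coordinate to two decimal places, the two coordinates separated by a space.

A=(0,0), D=(4.00,0)
θ=127°: B = A + 2.00·(cos127°, sin127°) = (-1.2036, 1.5973)
θ=127°: |BD| = 5.4433
θ=127°: circle(B,8.00) ∩ circle(D,9.00): a=1.1601, h=7.9154
θ=127°:   candidates: C₊=(2.2281,8.8238) cross=43.086; C₋=(-2.4173,-6.3101) cross=-43.086
θ=127°:   branch + wants cross > 0 → take C=(2.2281,8.8238) (cross=43.086)
θ=127°: ex = (C−B)/|BC| = (0.4290,0.9033); ey = (-0.9033,0.4290)
θ=127°: P = B + -0.84·ex + -3.10·ey = (1.2363,-0.4913)
θ=188°: B = A + 2.00·(cos188°, sin188°) = (-1.9805, -0.2783)
θ=188°: |BD| = 5.9870
θ=188°: circle(B,8.00) ∩ circle(D,9.00): a=1.5738, h=7.8437
θ=188°:   candidates: C₊=(-0.7731,7.6300) cross=46.960; C₋=(-0.0438,-8.0404) cross=-46.960
θ=188°:   branch + wants cross > 0 → take C=(-0.7731,7.6300) (cross=46.960)
θ=188°: ex = (C−B)/|BC| = (0.1509,0.9885); ey = (-0.9885,0.1509)
θ=188°: P = B + -0.84·ex + -3.10·ey = (0.9572,-1.5766)
θ=221°: B = A + 2.00·(cos221°, sin221°) = (-1.5094, -1.3121)
θ=221°: |BD| = 5.6635
θ=221°: circle(B,8.00) ∩ circle(D,9.00): a=1.3309, h=7.8885
θ=221°:   candidates: C₊=(-2.0423,6.6701) cross=44.677; C₋=(1.6129,-8.6777) cross=-44.677
θ=221°:   branch + wants cross > 0 → take C=(-2.0423,6.6701) (cross=44.677)
θ=221°: ex = (C−B)/|BC| = (-0.0666,0.9978); ey = (-0.9978,-0.0666)
θ=221°: P = B + -0.84·ex + -3.10·ey = (1.6396,-1.9438)
θ=327°: B = A + 2.00·(cos327°, sin327°) = (1.6773, -1.0893)
θ=327°: |BD| = 2.5654
θ=327°: circle(B,8.00) ∩ circle(D,9.00): a=-2.0306, h=7.7380
θ=327°:   candidates: C₊=(-3.4467,5.0543) cross=19.851; C₋=(3.1244,-8.9573) cross=-19.851
θ=327°:   branch + wants cross > 0 → take C=(-3.4467,5.0543) (cross=19.851)
θ=327°: ex = (C−B)/|BC| = (-0.6405,0.7680); ey = (-0.7680,-0.6405)
θ=327°: P = B + -0.84·ex + -3.10·ey = (4.5960,0.2512)

θ=127°: 1.24 -0.49
θ=188°: 0.96 -1.58
θ=221°: 1.64 -1.94
θ=327°: 4.60 0.25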